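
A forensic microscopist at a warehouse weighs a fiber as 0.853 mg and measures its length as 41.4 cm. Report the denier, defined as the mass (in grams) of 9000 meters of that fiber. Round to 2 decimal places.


Denier calculation:
Mass in grams = 0.853 mg / 1000 = 0.000853 g
Length in meters = 41.4 cm / 100 = 0.414 m
Linear density = mass / length = 0.000853 / 0.414 = 0.00206039 g/m
Denier = (g/m) * 9000 = 0.00206039 * 9000 = 18.54

18.54


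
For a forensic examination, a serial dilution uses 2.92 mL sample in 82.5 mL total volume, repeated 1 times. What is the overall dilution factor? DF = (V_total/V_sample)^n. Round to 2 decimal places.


Dilution factor calculation:
Single dilution = V_total / V_sample = 82.5 / 2.92 ≈ 28.253425
Number of dilutions = 1
Total DF = (82.5 / 2.92)^1 (full precision, rounded at the end) = 28.25

28.25


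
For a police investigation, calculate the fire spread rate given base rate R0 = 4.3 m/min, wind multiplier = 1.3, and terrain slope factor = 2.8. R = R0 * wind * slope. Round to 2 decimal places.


Fire spread rate calculation:
R = R0 * wind_factor * slope_factor
= 4.3 * 1.3 * 2.8
= 5.59 * 2.8
= 15.65 m/min

15.65


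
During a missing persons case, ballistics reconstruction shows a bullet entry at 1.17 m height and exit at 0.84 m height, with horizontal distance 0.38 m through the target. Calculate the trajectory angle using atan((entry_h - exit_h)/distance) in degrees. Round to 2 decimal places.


Bullet trajectory angle:
Height difference = 1.17 - 0.84 = 0.33 m
angle = atan(0.33 / 0.38)
angle = atan(0.868421)
angle = 40.97 degrees

40.97


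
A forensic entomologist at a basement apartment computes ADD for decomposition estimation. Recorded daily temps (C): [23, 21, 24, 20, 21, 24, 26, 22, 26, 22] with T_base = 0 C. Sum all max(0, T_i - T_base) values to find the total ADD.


Computing ADD day by day:
Day 1: max(0, 23 - 0) = 23
Day 2: max(0, 21 - 0) = 21
Day 3: max(0, 24 - 0) = 24
Day 4: max(0, 20 - 0) = 20
Day 5: max(0, 21 - 0) = 21
Day 6: max(0, 24 - 0) = 24
Day 7: max(0, 26 - 0) = 26
Day 8: max(0, 22 - 0) = 22
Day 9: max(0, 26 - 0) = 26
Day 10: max(0, 22 - 0) = 22
Total ADD = 229

229


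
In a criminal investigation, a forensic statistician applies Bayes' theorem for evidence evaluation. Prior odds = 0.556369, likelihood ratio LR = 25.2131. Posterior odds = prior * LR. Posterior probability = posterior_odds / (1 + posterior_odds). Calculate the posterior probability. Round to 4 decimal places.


Bayesian evidence evaluation:
Posterior odds = prior_odds * LR = 0.556369 * 25.2131 = 14.02779
Posterior probability = posterior_odds / (1 + posterior_odds)
= 14.02779 / (1 + 14.02779)
= 14.02779 / 15.02779
= 0.9335

0.9335


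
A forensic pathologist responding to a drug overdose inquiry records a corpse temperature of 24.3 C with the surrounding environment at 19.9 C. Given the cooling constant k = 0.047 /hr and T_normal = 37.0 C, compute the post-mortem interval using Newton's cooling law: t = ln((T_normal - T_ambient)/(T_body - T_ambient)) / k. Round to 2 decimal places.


Using Newton's law of cooling:
t = ln((T_normal - T_ambient) / (T_body - T_ambient)) / k
T_normal - T_ambient = 17.1
T_body - T_ambient = 4.4
Ratio = 3.886364
ln(ratio) = 1.357474
t = 1.357474 / 0.047 = 28.88 hours

28.88


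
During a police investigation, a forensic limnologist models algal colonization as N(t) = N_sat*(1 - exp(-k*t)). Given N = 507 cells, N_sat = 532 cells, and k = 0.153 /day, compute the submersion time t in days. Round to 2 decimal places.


PMSI from diatom colonization curve:
N / N_sat = 507 / 532 = 0.953008
1 - N/N_sat = 0.046992
ln(1 - N/N_sat) = -3.057778
t = -ln(1 - N/N_sat) / k = -(-3.057778) / 0.153 = 19.99 days

19.99


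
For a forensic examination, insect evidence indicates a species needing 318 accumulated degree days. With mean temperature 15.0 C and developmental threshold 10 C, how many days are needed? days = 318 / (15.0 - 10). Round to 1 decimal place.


Insect development time:
Effective temperature = avg_temp - T_base = 15.0 - 10 = 5.0 C
Days = ADD / effective_temp = 318 / 5.0 = 63.6 days

63.6


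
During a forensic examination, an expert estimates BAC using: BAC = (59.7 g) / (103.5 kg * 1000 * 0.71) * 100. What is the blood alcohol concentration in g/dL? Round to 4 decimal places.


Applying the Widmark formula:
BAC = (dose_g / (body_wt * 1000 * r)) * 100
Denominator = 103.5 * 1000 * 0.71 = 73485
BAC = (59.7 / 73485) * 100
BAC = 0.0812 g/dL

0.0812


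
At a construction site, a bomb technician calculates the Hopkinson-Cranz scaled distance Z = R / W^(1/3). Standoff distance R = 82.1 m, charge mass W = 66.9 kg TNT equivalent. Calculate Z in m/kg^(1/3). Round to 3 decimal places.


Scaled distance calculation:
W^(1/3) = 66.9^(1/3) = 4.059526
Z = R / W^(1/3) = 82.1 / 4.059526
Z = 20.224 m/kg^(1/3)

20.224


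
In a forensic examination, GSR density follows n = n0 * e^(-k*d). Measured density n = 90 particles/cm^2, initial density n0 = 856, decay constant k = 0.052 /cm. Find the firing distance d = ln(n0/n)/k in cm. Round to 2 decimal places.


GSR distance calculation:
n0/n = 856 / 90 = 9.511111
ln(n0/n) = 2.252461
d = 2.252461 / 0.052 = 43.32 cm

43.32


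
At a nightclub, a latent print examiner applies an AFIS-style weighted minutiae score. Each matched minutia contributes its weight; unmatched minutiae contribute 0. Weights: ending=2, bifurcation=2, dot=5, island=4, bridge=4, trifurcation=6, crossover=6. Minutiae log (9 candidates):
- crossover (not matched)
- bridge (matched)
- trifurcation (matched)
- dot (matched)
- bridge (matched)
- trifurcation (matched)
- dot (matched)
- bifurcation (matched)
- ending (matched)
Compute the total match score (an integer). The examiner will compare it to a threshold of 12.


Weighted minutiae match score:
  crossover: not matched, +0
  bridge: matched, +4 (running total 4)
  trifurcation: matched, +6 (running total 10)
  dot: matched, +5 (running total 15)
  bridge: matched, +4 (running total 19)
  trifurcation: matched, +6 (running total 25)
  dot: matched, +5 (running total 30)
  bifurcation: matched, +2 (running total 32)
  ending: matched, +2 (running total 34)
Total score = 34
Threshold = 12; verdict = identification

34


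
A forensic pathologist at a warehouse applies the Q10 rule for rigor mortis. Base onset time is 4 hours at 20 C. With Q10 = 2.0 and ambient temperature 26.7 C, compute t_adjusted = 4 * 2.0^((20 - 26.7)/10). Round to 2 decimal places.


Rigor mortis time adjustment:
Exponent = (T_ref - T_actual) / 10 = (20 - 26.7) / 10 = -0.67
Q10 factor = 2.0^-0.67 = 0.62851
t_adjusted = 4 * 0.62851 = 2.51 hours

2.51


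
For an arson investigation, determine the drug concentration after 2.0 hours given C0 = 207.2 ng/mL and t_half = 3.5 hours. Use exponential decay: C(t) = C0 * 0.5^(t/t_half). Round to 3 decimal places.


Drug concentration decay:
Number of half-lives = t / t_half = 2.0 / 3.5 = 0.571429
Decay factor = 0.5^0.571429 = 0.6729499
C(t) = 207.2 * 0.6729499 = 139.435 ng/mL

139.435


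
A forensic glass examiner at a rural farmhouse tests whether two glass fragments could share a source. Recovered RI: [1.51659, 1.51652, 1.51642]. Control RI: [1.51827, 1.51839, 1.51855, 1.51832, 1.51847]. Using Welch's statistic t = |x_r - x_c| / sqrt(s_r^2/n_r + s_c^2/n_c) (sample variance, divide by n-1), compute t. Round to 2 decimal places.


Welch's t-criterion for glass RI comparison:
Recovered mean = sum / n_r = 4.54953 / 3 = 1.51651
Control mean = sum / n_c = 7.592 / 5 = 1.5184
Recovered sample variance s_r^2 = 7.3e-09
Control sample variance s_c^2 = 1.27e-08
Welch SE (unpooled) = sqrt(s_r^2/n_r + s_c^2/n_c) = sqrt(2.43333e-09 + 2.54e-09) = sqrt(4.97333e-09) = 7.05218e-05
|mean_r - mean_c| = 0.00189
t = 0.00189 / 7.05218e-05 = 26.80

26.80


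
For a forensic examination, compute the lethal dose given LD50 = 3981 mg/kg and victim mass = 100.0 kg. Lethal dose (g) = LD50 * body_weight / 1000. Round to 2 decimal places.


Lethal dose calculation:
Lethal dose = LD50 * body_weight / 1000
= 3981 * 100.0 / 1000
= 398100 / 1000
= 398.10 g

398.10


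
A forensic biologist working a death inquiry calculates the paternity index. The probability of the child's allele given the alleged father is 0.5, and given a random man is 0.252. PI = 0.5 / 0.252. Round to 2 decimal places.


Paternity Index calculation:
PI = P(allele|father) / P(allele|random)
PI = 0.5 / 0.252
PI = 1.98

1.98


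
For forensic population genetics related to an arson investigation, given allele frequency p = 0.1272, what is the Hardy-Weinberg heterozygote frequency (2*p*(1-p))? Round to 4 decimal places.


Hardy-Weinberg heterozygote frequency:
q = 1 - p = 1 - 0.1272 = 0.8728
2pq = 2 * 0.1272 * 0.8728 = 0.2220

0.2220


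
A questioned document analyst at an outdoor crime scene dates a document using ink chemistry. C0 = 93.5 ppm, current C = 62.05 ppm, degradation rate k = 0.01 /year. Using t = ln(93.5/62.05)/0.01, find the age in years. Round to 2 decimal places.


Document age estimation:
C0/C = 93.5 / 62.05 = 1.506849
ln(C0/C) = 0.410021
t = 0.410021 / 0.01 = 41.00 years

41.00


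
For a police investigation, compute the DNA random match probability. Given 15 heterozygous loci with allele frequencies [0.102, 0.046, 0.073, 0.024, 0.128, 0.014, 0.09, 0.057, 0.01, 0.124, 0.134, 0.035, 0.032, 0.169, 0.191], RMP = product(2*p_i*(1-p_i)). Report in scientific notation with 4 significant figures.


Computing RMP for 15 loci:
Locus 1: 2 * 0.102 * 0.898 = 0.183192
Locus 2: 2 * 0.046 * 0.954 = 0.087768
Locus 3: 2 * 0.073 * 0.927 = 0.135342
Locus 4: 2 * 0.024 * 0.976 = 0.046848
Locus 5: 2 * 0.128 * 0.872 = 0.223232
Locus 6: 2 * 0.014 * 0.986 = 0.027608
Locus 7: 2 * 0.09 * 0.91 = 0.1638
Locus 8: 2 * 0.057 * 0.943 = 0.107502
Locus 9: 2 * 0.01 * 0.99 = 0.0198
Locus 10: 2 * 0.124 * 0.876 = 0.217248
Locus 11: 2 * 0.134 * 0.866 = 0.232088
Locus 12: 2 * 0.035 * 0.965 = 0.06755
Locus 13: 2 * 0.032 * 0.968 = 0.061952
Locus 14: 2 * 0.169 * 0.831 = 0.280878
Locus 15: 2 * 0.191 * 0.809 = 0.309038
RMP = 4.012e-15

4.012e-15


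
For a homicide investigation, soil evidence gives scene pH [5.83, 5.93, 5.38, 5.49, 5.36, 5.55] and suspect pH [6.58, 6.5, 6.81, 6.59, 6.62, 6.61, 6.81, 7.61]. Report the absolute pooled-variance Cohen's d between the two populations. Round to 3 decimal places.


Pooled-variance Cohen's d for soil pH comparison:
Scene mean = 33.54 / 6 = 5.59
Suspect mean = 54.13 / 8 = 6.76625
Scene sample variance s_s^2 = 0.05636
Suspect sample variance s_c^2 = 0.128313
Pooled variance = ((n_s-1)*s_s^2 + (n_c-1)*s_c^2) / (n_s + n_c - 2) = 0.098332
Pooled SD = sqrt(0.098332) = 0.313579
Mean difference = -1.17625
|d| = |-1.17625| / 0.313579 = 3.751

3.751


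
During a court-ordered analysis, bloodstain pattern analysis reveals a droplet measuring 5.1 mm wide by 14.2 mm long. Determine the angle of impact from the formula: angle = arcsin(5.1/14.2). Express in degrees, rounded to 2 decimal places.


Blood spatter impact angle calculation:
width / length = 5.1 / 14.2 = 0.359155
angle = arcsin(0.359155)
angle = 21.05 degrees

21.05


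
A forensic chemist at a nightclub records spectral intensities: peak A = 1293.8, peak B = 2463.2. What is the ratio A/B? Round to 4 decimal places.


Spectral peak ratio:
Peak A = 1293.8 counts
Peak B = 2463.2 counts
Ratio = 1293.8 / 2463.2 = 0.5253

0.5253


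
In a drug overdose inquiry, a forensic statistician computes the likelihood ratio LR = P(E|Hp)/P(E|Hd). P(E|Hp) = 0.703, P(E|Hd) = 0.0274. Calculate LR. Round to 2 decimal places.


Likelihood ratio calculation:
LR = P(E|Hp) / P(E|Hd)
LR = 0.703 / 0.0274
LR = 25.66

25.66


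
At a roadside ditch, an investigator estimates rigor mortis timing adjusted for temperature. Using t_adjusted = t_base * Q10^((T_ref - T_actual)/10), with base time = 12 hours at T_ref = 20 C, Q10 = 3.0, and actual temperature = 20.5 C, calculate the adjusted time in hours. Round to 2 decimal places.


Rigor mortis time adjustment:
Exponent = (T_ref - T_actual) / 10 = (20 - 20.5) / 10 = -0.05
Q10 factor = 3.0^-0.05 = 0.94655
t_adjusted = 12 * 0.94655 = 11.36 hours

11.36


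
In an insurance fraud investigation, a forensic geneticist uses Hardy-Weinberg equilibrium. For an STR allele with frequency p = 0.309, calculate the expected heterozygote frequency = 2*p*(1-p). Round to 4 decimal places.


Hardy-Weinberg heterozygote frequency:
q = 1 - p = 1 - 0.309 = 0.691
2pq = 2 * 0.309 * 0.691 = 0.4270

0.4270


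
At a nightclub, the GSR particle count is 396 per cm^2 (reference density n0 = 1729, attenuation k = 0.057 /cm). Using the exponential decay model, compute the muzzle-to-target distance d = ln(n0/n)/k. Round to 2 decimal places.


GSR distance calculation:
n0/n = 1729 / 396 = 4.366162
ln(n0/n) = 1.473884
d = 1.473884 / 0.057 = 25.86 cm

25.86


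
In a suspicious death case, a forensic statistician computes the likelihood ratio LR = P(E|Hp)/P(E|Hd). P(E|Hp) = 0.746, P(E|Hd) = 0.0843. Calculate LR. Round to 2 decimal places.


Likelihood ratio calculation:
LR = P(E|Hp) / P(E|Hd)
LR = 0.746 / 0.0843
LR = 8.85

8.85


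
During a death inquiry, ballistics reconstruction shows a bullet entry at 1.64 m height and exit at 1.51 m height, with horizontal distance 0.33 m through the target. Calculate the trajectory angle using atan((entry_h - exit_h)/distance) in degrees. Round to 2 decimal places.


Bullet trajectory angle:
Height difference = 1.64 - 1.51 = 0.13 m
angle = atan(0.13 / 0.33)
angle = atan(0.393939)
angle = 21.50 degrees

21.50


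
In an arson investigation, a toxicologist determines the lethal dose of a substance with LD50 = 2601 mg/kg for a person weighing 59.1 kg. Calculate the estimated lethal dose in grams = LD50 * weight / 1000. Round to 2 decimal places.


Lethal dose calculation:
Lethal dose = LD50 * body_weight / 1000
= 2601 * 59.1 / 1000
= 153719.1 / 1000
= 153.72 g

153.72


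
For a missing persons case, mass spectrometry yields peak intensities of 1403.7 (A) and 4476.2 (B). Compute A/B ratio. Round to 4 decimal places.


Spectral peak ratio:
Peak A = 1403.7 counts
Peak B = 4476.2 counts
Ratio = 1403.7 / 4476.2 = 0.3136

0.3136


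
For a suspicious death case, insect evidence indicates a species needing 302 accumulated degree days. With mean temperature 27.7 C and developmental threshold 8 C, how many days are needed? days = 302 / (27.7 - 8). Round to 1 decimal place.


Insect development time:
Effective temperature = avg_temp - T_base = 27.7 - 8 = 19.7 C
Days = ADD / effective_temp = 302 / 19.7 = 15.3 days

15.3


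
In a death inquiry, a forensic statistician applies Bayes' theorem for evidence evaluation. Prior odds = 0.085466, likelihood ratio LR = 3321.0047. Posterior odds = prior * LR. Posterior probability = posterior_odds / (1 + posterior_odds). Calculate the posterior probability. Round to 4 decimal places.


Bayesian evidence evaluation:
Posterior odds = prior_odds * LR = 0.085466 * 3321.0047 = 283.833
Posterior probability = posterior_odds / (1 + posterior_odds)
= 283.833 / (1 + 283.833)
= 283.833 / 284.833
= 0.9965

0.9965


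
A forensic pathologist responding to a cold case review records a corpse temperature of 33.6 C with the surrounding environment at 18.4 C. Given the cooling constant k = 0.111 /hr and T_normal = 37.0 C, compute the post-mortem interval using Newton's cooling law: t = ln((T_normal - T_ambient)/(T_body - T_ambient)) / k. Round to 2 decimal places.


Using Newton's law of cooling:
t = ln((T_normal - T_ambient) / (T_body - T_ambient)) / k
T_normal - T_ambient = 18.6
T_body - T_ambient = 15.2
Ratio = 1.223684
ln(ratio) = 0.201866
t = 0.201866 / 0.111 = 1.82 hours

1.82


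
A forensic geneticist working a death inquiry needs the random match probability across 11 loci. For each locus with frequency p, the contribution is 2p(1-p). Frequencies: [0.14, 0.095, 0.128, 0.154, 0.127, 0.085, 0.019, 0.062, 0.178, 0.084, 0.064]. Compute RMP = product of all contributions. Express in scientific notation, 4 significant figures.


Computing RMP for 11 loci:
Locus 1: 2 * 0.14 * 0.86 = 0.2408
Locus 2: 2 * 0.095 * 0.905 = 0.17195
Locus 3: 2 * 0.128 * 0.872 = 0.223232
Locus 4: 2 * 0.154 * 0.846 = 0.260568
Locus 5: 2 * 0.127 * 0.873 = 0.221742
Locus 6: 2 * 0.085 * 0.915 = 0.15555
Locus 7: 2 * 0.019 * 0.981 = 0.037278
Locus 8: 2 * 0.062 * 0.938 = 0.116312
Locus 9: 2 * 0.178 * 0.822 = 0.292632
Locus 10: 2 * 0.084 * 0.916 = 0.153888
Locus 11: 2 * 0.064 * 0.936 = 0.119808
RMP = 1.943e-09

1.943e-09


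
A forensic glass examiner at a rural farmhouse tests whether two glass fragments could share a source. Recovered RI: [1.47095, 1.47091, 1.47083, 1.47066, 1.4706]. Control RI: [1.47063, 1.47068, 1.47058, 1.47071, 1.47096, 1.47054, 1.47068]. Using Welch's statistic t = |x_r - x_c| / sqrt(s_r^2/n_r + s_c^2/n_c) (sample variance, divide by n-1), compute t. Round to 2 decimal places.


Welch's t-criterion for glass RI comparison:
Recovered mean = sum / n_r = 7.35395 / 5 = 1.47079
Control mean = sum / n_c = 10.29478 / 7 = 1.4706829
Recovered sample variance s_r^2 = 2.365e-08
Control sample variance s_c^2 = 1.85571e-08
Welch SE (unpooled) = sqrt(s_r^2/n_r + s_c^2/n_c) = sqrt(4.73e-09 + 2.65102e-09) = sqrt(7.38102e-09) = 8.59129e-05
|mean_r - mean_c| = 0.000107143
t = 0.000107143 / 8.59129e-05 = 1.25

1.25


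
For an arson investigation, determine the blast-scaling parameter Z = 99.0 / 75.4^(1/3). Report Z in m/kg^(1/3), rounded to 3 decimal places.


Scaled distance calculation:
W^(1/3) = 75.4^(1/3) = 4.224647
Z = R / W^(1/3) = 99.0 / 4.224647
Z = 23.434 m/kg^(1/3)

23.434


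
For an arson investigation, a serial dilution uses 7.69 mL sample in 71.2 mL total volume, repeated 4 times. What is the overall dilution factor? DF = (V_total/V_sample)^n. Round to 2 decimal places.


Dilution factor calculation:
Single dilution = V_total / V_sample = 71.2 / 7.69 ≈ 9.258778
Number of dilutions = 4
Total DF = (71.2 / 7.69)^4 (full precision, rounded at the end) = 7348.77

7348.77


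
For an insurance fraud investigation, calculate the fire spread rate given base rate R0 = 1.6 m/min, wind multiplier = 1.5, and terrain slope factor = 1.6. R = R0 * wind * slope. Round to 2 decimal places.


Fire spread rate calculation:
R = R0 * wind_factor * slope_factor
= 1.6 * 1.5 * 1.6
= 2.4 * 1.6
= 3.84 m/min

3.84


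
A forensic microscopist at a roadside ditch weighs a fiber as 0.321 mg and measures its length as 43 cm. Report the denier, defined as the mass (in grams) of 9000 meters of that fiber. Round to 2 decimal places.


Denier calculation:
Mass in grams = 0.321 mg / 1000 = 0.000321 g
Length in meters = 43 cm / 100 = 0.43 m
Linear density = mass / length = 0.000321 / 0.43 = 0.00074651 g/m
Denier = (g/m) * 9000 = 0.00074651 * 9000 = 6.72

6.72


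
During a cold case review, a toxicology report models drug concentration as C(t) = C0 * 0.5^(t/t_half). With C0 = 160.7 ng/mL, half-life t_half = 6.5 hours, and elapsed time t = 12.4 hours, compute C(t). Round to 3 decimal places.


Drug concentration decay:
Number of half-lives = t / t_half = 12.4 / 6.5 = 1.907692
Decay factor = 0.5^1.907692 = 0.26651858
C(t) = 160.7 * 0.26651858 = 42.830 ng/mL

42.830


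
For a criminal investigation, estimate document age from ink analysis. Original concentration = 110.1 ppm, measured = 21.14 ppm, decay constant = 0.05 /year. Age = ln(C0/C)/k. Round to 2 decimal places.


Document age estimation:
C0/C = 110.1 / 21.14 = 5.208136
ln(C0/C) = 1.650222
t = 1.650222 / 0.05 = 33.00 years

33.00


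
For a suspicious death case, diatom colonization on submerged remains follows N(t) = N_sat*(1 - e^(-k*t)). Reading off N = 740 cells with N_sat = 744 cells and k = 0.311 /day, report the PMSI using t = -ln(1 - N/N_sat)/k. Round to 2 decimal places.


PMSI from diatom colonization curve:
N / N_sat = 740 / 744 = 0.994624
1 - N/N_sat = 0.005376
ln(1 - N/N_sat) = -5.225811
t = -ln(1 - N/N_sat) / k = -(-5.225811) / 0.311 = 16.80 days

16.80


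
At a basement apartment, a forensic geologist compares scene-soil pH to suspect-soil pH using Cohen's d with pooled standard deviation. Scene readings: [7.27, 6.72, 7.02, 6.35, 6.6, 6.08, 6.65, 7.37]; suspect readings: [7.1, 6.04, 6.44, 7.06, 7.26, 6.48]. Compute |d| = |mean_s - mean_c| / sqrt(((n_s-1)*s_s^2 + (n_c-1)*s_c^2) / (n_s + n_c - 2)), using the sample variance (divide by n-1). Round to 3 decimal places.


Pooled-variance Cohen's d for soil pH comparison:
Scene mean = 54.06 / 8 = 6.7575
Suspect mean = 40.38 / 6 = 6.73
Scene sample variance s_s^2 = 0.19565
Suspect sample variance s_c^2 = 0.22988
Pooled variance = ((n_s-1)*s_s^2 + (n_c-1)*s_c^2) / (n_s + n_c - 2) = 0.209912
Pooled SD = sqrt(0.209912) = 0.458162
Mean difference = 0.0275
|d| = |0.0275| / 0.458162 = 0.060

0.060


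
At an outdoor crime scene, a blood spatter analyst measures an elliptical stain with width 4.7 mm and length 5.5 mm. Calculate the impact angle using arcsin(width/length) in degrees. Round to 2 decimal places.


Blood spatter impact angle calculation:
width / length = 4.7 / 5.5 = 0.854545
angle = arcsin(0.854545)
angle = 58.71 degrees

58.71


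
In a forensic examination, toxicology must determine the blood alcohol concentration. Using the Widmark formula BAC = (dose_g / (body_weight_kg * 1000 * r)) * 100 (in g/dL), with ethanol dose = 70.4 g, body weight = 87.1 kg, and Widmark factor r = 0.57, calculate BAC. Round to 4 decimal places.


Applying the Widmark formula:
BAC = (dose_g / (body_wt * 1000 * r)) * 100
Denominator = 87.1 * 1000 * 0.57 = 49647
BAC = (70.4 / 49647) * 100
BAC = 0.1418 g/dL

0.1418


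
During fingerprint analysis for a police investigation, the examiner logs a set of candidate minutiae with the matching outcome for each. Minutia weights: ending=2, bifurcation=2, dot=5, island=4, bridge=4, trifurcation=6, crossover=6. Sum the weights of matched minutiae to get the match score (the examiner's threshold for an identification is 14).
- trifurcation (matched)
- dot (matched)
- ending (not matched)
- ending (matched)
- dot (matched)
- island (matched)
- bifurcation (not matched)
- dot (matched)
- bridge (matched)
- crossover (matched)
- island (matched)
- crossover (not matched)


Weighted minutiae match score:
  trifurcation: matched, +6 (running total 6)
  dot: matched, +5 (running total 11)
  ending: not matched, +0
  ending: matched, +2 (running total 13)
  dot: matched, +5 (running total 18)
  island: matched, +4 (running total 22)
  bifurcation: not matched, +0
  dot: matched, +5 (running total 27)
  bridge: matched, +4 (running total 31)
  crossover: matched, +6 (running total 37)
  island: matched, +4 (running total 41)
  crossover: not matched, +0
Total score = 41
Threshold = 14; verdict = identification

41


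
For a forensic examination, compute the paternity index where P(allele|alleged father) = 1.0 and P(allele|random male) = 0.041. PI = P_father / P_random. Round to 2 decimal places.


Paternity Index calculation:
PI = P(allele|father) / P(allele|random)
PI = 1.0 / 0.041
PI = 24.39

24.39


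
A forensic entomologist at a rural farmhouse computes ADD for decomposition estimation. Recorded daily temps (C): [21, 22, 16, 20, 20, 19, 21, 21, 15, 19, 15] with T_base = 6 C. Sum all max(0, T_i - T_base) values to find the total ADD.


Computing ADD day by day:
Day 1: max(0, 21 - 6) = 15
Day 2: max(0, 22 - 6) = 16
Day 3: max(0, 16 - 6) = 10
Day 4: max(0, 20 - 6) = 14
Day 5: max(0, 20 - 6) = 14
Day 6: max(0, 19 - 6) = 13
Day 7: max(0, 21 - 6) = 15
Day 8: max(0, 21 - 6) = 15
Day 9: max(0, 15 - 6) = 9
Day 10: max(0, 19 - 6) = 13
Day 11: max(0, 15 - 6) = 9
Total ADD = 143

143


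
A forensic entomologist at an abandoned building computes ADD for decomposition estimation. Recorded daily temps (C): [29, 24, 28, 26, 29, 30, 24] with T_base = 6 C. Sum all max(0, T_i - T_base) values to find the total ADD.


Computing ADD day by day:
Day 1: max(0, 29 - 6) = 23
Day 2: max(0, 24 - 6) = 18
Day 3: max(0, 28 - 6) = 22
Day 4: max(0, 26 - 6) = 20
Day 5: max(0, 29 - 6) = 23
Day 6: max(0, 30 - 6) = 24
Day 7: max(0, 24 - 6) = 18
Total ADD = 148

148


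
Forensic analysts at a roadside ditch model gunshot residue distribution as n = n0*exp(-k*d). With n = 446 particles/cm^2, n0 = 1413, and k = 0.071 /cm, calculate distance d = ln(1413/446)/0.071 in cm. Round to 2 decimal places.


GSR distance calculation:
n0/n = 1413 / 446 = 3.168161
ln(n0/n) = 1.153151
d = 1.153151 / 0.071 = 16.24 cm

16.24


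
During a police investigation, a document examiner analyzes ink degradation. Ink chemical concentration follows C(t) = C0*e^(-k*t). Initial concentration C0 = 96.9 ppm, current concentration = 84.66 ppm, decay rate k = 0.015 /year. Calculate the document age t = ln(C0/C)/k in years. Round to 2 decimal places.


Document age estimation:
C0/C = 96.9 / 84.66 = 1.144578
ln(C0/C) = 0.135036
t = 0.135036 / 0.015 = 9.00 years

9.00


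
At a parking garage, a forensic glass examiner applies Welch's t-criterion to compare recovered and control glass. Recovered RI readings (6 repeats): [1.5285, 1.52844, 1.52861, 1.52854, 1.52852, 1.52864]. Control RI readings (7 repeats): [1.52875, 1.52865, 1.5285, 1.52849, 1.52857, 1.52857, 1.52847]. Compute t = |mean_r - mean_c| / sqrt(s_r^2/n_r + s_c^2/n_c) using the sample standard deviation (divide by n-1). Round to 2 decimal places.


Welch's t-criterion for glass RI comparison:
Recovered mean = sum / n_r = 9.17125 / 6 = 1.5285417
Control mean = sum / n_c = 10.7 / 7 = 1.5285714
Recovered sample variance s_r^2 = 5.37667e-09
Control sample variance s_c^2 = 1.00143e-08
Welch SE (unpooled) = sqrt(s_r^2/n_r + s_c^2/n_c) = sqrt(8.96111e-10 + 1.43061e-09) = sqrt(2.32672e-09) = 4.82361e-05
|mean_r - mean_c| = 2.97619e-05
t = 2.97619e-05 / 4.82361e-05 = 0.62

0.62


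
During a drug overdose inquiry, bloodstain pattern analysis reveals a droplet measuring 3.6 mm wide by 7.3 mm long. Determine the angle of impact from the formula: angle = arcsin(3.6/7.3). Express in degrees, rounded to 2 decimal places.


Blood spatter impact angle calculation:
width / length = 3.6 / 7.3 = 0.493151
angle = arcsin(0.493151)
angle = 29.55 degrees

29.55


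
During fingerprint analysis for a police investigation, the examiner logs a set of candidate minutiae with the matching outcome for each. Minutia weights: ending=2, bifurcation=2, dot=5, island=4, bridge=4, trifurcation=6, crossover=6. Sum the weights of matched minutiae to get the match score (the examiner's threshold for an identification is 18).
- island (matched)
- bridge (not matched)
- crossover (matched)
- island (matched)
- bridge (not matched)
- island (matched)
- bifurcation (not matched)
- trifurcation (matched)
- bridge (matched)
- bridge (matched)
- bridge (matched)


Weighted minutiae match score:
  island: matched, +4 (running total 4)
  bridge: not matched, +0
  crossover: matched, +6 (running total 10)
  island: matched, +4 (running total 14)
  bridge: not matched, +0
  island: matched, +4 (running total 18)
  bifurcation: not matched, +0
  trifurcation: matched, +6 (running total 24)
  bridge: matched, +4 (running total 28)
  bridge: matched, +4 (running total 32)
  bridge: matched, +4 (running total 36)
Total score = 36
Threshold = 18; verdict = identification

36


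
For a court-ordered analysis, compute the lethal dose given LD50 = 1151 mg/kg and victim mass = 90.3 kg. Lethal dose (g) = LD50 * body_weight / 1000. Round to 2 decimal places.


Lethal dose calculation:
Lethal dose = LD50 * body_weight / 1000
= 1151 * 90.3 / 1000
= 103935.3 / 1000
= 103.94 g

103.94


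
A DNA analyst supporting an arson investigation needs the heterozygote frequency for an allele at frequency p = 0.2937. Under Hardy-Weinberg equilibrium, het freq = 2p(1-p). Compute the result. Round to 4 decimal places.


Hardy-Weinberg heterozygote frequency:
q = 1 - p = 1 - 0.2937 = 0.7063
2pq = 2 * 0.2937 * 0.7063 = 0.4149

0.4149


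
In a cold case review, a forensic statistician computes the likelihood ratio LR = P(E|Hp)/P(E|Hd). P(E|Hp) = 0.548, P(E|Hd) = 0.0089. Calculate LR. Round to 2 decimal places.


Likelihood ratio calculation:
LR = P(E|Hp) / P(E|Hd)
LR = 0.548 / 0.0089
LR = 61.57

61.57


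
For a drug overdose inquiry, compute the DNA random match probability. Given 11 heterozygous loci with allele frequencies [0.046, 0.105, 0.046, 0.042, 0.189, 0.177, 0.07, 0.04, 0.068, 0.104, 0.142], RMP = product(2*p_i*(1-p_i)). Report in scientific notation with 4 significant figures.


Computing RMP for 11 loci:
Locus 1: 2 * 0.046 * 0.954 = 0.087768
Locus 2: 2 * 0.105 * 0.895 = 0.18795
Locus 3: 2 * 0.046 * 0.954 = 0.087768
Locus 4: 2 * 0.042 * 0.958 = 0.080472
Locus 5: 2 * 0.189 * 0.811 = 0.306558
Locus 6: 2 * 0.177 * 0.823 = 0.291342
Locus 7: 2 * 0.07 * 0.93 = 0.1302
Locus 8: 2 * 0.04 * 0.96 = 0.0768
Locus 9: 2 * 0.068 * 0.932 = 0.126752
Locus 10: 2 * 0.104 * 0.896 = 0.186368
Locus 11: 2 * 0.142 * 0.858 = 0.243672
RMP = 5.989e-10

5.989e-10


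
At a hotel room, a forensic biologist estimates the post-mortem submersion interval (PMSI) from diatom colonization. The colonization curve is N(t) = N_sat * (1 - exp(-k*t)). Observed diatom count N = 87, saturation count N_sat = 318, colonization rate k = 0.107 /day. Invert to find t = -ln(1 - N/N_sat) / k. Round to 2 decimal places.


PMSI from diatom colonization curve:
N / N_sat = 87 / 318 = 0.273585
1 - N/N_sat = 0.726415
ln(1 - N/N_sat) = -0.319634
t = -ln(1 - N/N_sat) / k = -(-0.319634) / 0.107 = 2.99 days

2.99


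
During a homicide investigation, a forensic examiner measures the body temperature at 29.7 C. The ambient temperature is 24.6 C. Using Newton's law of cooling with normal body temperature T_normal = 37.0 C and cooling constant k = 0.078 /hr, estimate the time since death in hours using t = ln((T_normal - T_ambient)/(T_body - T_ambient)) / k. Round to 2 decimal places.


Using Newton's law of cooling:
t = ln((T_normal - T_ambient) / (T_body - T_ambient)) / k
T_normal - T_ambient = 12.4
T_body - T_ambient = 5.1
Ratio = 2.431373
ln(ratio) = 0.888456
t = 0.888456 / 0.078 = 11.39 hours

11.39


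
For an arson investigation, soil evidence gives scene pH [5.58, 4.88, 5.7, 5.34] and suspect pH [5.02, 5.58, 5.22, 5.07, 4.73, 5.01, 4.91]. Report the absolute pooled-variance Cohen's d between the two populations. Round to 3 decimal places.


Pooled-variance Cohen's d for soil pH comparison:
Scene mean = 21.5 / 4 = 5.375
Suspect mean = 35.54 / 7 = 5.077143
Scene sample variance s_s^2 = 0.1313
Suspect sample variance s_c^2 = 0.07159
Pooled variance = ((n_s-1)*s_s^2 + (n_c-1)*s_c^2) / (n_s + n_c - 2) = 0.091494
Pooled SD = sqrt(0.091494) = 0.30248
Mean difference = 0.297857
|d| = |0.297857| / 0.30248 = 0.985

0.985


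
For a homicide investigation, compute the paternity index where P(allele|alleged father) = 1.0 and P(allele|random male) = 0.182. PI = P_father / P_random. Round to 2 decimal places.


Paternity Index calculation:
PI = P(allele|father) / P(allele|random)
PI = 1.0 / 0.182
PI = 5.49

5.49


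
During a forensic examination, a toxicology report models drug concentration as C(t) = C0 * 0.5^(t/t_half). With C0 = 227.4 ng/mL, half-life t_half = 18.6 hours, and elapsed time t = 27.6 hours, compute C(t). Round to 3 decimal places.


Drug concentration decay:
Number of half-lives = t / t_half = 27.6 / 18.6 = 1.483871
Decay factor = 0.5^1.483871 = 0.35752821
C(t) = 227.4 * 0.35752821 = 81.302 ng/mL

81.302


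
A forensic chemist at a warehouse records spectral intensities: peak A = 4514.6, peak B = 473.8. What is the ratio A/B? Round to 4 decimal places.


Spectral peak ratio:
Peak A = 4514.6 counts
Peak B = 473.8 counts
Ratio = 4514.6 / 473.8 = 9.5285

9.5285


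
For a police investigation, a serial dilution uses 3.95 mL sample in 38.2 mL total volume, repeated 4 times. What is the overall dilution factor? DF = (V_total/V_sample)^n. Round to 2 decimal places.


Dilution factor calculation:
Single dilution = V_total / V_sample = 38.2 / 3.95 ≈ 9.670886
Number of dilutions = 4
Total DF = (38.2 / 3.95)^4 (full precision, rounded at the end) = 8747.12

8747.12


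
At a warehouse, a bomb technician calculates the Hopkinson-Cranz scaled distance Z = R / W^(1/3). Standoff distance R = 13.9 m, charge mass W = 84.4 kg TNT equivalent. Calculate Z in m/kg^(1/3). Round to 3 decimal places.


Scaled distance calculation:
W^(1/3) = 84.4^(1/3) = 4.38646
Z = R / W^(1/3) = 13.9 / 4.38646
Z = 3.169 m/kg^(1/3)

3.169


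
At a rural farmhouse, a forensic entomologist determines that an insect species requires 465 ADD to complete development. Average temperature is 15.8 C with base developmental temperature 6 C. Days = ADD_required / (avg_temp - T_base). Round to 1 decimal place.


Insect development time:
Effective temperature = avg_temp - T_base = 15.8 - 6 = 9.8 C
Days = ADD / effective_temp = 465 / 9.8 = 47.4 days

47.4


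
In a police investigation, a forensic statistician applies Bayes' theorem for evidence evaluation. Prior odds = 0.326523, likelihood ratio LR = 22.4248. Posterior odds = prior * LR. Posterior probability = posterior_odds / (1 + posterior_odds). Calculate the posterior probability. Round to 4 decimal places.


Bayesian evidence evaluation:
Posterior odds = prior_odds * LR = 0.326523 * 22.4248 = 7.322213
Posterior probability = posterior_odds / (1 + posterior_odds)
= 7.322213 / (1 + 7.322213)
= 7.322213 / 8.322213
= 0.8798

0.8798


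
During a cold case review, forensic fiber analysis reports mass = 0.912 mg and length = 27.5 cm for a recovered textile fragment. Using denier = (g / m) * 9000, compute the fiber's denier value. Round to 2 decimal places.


Denier calculation:
Mass in grams = 0.912 mg / 1000 = 0.000912 g
Length in meters = 27.5 cm / 100 = 0.275 m
Linear density = mass / length = 0.000912 / 0.275 = 0.00331636 g/m
Denier = (g/m) * 9000 = 0.00331636 * 9000 = 29.85

29.85


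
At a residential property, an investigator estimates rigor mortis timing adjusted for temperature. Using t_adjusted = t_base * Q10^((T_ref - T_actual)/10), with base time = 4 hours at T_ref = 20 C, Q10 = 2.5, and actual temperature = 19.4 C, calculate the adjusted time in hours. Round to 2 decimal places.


Rigor mortis time adjustment:
Exponent = (T_ref - T_actual) / 10 = (20 - 19.4) / 10 = 0.06
Q10 factor = 2.5^0.06 = 1.05652
t_adjusted = 4 * 1.05652 = 4.23 hours

4.23


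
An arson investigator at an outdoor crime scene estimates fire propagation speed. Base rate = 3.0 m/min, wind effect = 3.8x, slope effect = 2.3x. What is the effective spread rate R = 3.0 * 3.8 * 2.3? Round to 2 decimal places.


Fire spread rate calculation:
R = R0 * wind_factor * slope_factor
= 3.0 * 3.8 * 2.3
= 11.4 * 2.3
= 26.22 m/min

26.22


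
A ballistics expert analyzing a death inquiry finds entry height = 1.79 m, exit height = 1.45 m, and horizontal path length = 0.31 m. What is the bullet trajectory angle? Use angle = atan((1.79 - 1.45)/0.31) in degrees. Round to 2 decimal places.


Bullet trajectory angle:
Height difference = 1.79 - 1.45 = 0.34 m
angle = atan(0.34 / 0.31)
angle = atan(1.096774)
angle = 47.64 degrees

47.64


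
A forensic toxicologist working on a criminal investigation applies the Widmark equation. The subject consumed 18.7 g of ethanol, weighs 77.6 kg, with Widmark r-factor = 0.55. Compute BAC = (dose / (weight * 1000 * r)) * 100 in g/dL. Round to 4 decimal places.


Applying the Widmark formula:
BAC = (dose_g / (body_wt * 1000 * r)) * 100
Denominator = 77.6 * 1000 * 0.55 = 42680
BAC = (18.7 / 42680) * 100
BAC = 0.0438 g/dL

0.0438


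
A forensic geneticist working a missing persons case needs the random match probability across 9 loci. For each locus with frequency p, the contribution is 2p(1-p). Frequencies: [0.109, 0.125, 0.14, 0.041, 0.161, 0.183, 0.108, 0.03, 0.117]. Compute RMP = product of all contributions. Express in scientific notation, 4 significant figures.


Computing RMP for 9 loci:
Locus 1: 2 * 0.109 * 0.891 = 0.194238
Locus 2: 2 * 0.125 * 0.875 = 0.21875
Locus 3: 2 * 0.14 * 0.86 = 0.2408
Locus 4: 2 * 0.041 * 0.959 = 0.078638
Locus 5: 2 * 0.161 * 0.839 = 0.270158
Locus 6: 2 * 0.183 * 0.817 = 0.299022
Locus 7: 2 * 0.108 * 0.892 = 0.192672
Locus 8: 2 * 0.03 * 0.97 = 0.0582
Locus 9: 2 * 0.117 * 0.883 = 0.206622
RMP = 1.506e-07

1.506e-07


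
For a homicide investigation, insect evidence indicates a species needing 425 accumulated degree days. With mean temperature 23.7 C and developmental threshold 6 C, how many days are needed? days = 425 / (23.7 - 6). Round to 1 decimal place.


Insect development time:
Effective temperature = avg_temp - T_base = 23.7 - 6 = 17.7 C
Days = ADD / effective_temp = 425 / 17.7 = 24.0 days

24.0


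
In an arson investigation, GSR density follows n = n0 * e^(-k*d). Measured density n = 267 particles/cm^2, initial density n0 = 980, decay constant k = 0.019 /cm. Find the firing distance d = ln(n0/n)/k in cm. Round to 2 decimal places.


GSR distance calculation:
n0/n = 980 / 267 = 3.670412
ln(n0/n) = 1.300304
d = 1.300304 / 0.019 = 68.44 cm

68.44


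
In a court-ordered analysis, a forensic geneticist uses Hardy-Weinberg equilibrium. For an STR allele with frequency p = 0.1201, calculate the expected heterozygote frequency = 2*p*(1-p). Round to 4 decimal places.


Hardy-Weinberg heterozygote frequency:
q = 1 - p = 1 - 0.1201 = 0.8799
2pq = 2 * 0.1201 * 0.8799 = 0.2114

0.2114


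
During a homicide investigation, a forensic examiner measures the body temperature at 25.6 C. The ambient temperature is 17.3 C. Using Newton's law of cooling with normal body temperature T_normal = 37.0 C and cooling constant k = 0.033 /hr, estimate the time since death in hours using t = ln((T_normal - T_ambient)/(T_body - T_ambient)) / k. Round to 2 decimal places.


Using Newton's law of cooling:
t = ln((T_normal - T_ambient) / (T_body - T_ambient)) / k
T_normal - T_ambient = 19.7
T_body - T_ambient = 8.3
Ratio = 2.373494
ln(ratio) = 0.864363
t = 0.864363 / 0.033 = 26.19 hours

26.19


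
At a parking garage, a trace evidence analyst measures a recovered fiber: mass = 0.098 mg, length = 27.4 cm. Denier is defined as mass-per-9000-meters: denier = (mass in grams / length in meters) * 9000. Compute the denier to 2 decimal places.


Denier calculation:
Mass in grams = 0.098 mg / 1000 = 0.000098 g
Length in meters = 27.4 cm / 100 = 0.274 m
Linear density = mass / length = 0.000098 / 0.274 = 0.00035766 g/m
Denier = (g/m) * 9000 = 0.00035766 * 9000 = 3.22

3.22


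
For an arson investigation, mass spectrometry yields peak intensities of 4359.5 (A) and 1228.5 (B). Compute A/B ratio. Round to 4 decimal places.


Spectral peak ratio:
Peak A = 4359.5 counts
Peak B = 1228.5 counts
Ratio = 4359.5 / 1228.5 = 3.5486

3.5486


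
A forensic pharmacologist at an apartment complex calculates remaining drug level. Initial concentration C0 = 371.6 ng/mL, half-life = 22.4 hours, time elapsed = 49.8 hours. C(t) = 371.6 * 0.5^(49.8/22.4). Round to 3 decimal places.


Drug concentration decay:
Number of half-lives = t / t_half = 49.8 / 22.4 = 2.223214
Decay factor = 0.5^2.223214 = 0.21416372
C(t) = 371.6 * 0.21416372 = 79.583 ng/mL

79.583


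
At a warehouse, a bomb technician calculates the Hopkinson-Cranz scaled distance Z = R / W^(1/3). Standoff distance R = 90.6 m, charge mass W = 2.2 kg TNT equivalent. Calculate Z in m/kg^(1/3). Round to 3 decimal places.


Scaled distance calculation:
W^(1/3) = 2.2^(1/3) = 1.300591
Z = R / W^(1/3) = 90.6 / 1.300591
Z = 69.661 m/kg^(1/3)

69.661


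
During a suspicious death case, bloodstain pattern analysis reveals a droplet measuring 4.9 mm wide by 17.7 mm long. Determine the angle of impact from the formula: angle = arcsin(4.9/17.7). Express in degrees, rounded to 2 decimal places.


Blood spatter impact angle calculation:
width / length = 4.9 / 17.7 = 0.276836
angle = arcsin(0.276836)
angle = 16.07 degrees

16.07


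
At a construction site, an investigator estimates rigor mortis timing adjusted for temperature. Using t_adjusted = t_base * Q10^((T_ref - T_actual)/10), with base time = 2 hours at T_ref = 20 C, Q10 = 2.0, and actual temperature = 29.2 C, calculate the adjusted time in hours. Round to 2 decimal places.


Rigor mortis time adjustment:
Exponent = (T_ref - T_actual) / 10 = (20 - 29.2) / 10 = -0.92
Q10 factor = 2.0^-0.92 = 0.52851
t_adjusted = 2 * 0.52851 = 1.06 hours

1.06
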